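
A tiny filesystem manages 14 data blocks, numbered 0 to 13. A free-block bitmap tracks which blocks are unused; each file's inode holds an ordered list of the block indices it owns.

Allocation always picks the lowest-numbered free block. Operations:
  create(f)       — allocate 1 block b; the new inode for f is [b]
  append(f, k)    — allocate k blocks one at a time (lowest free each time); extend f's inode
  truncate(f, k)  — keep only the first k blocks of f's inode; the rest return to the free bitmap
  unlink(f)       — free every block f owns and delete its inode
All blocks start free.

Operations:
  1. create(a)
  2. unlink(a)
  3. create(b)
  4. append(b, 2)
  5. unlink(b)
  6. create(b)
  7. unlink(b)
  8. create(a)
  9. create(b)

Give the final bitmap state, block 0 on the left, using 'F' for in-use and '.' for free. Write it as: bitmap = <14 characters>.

after create(a) → a:[0]  free=[F.............]
after unlink(a) →   free=[..............]
after create(b) → b:[0]  free=[F.............]
after append(b, 2) → b:[0, 1, 2]  free=[FFF...........]
after unlink(b) →   free=[..............]
after create(b) → b:[0]  free=[F.............]
after unlink(b) →   free=[..............]
after create(a) → a:[0]  free=[F.............]
after create(b) → a:[0], b:[1]  free=[FF............]

bitmap = FF............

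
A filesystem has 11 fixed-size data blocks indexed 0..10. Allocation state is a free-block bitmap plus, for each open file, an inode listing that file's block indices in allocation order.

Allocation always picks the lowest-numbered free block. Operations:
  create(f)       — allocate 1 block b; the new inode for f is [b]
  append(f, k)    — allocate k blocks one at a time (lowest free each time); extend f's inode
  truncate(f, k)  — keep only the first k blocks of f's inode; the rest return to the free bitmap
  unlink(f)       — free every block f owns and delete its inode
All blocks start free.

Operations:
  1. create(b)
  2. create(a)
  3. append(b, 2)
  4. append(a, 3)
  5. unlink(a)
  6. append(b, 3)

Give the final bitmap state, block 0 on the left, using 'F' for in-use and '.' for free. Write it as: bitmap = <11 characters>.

  1. create(b)  ⇒  F..........  {b→[0]}
  2. create(a)  ⇒  FF.........  {a→[1]; b→[0]}
  3. append(b, 2)  ⇒  FFFF.......  {a→[1]; b→[0, 2, 3]}
  4. append(a, 3)  ⇒  FFFFFFF....  {a→[1, 4, 5, 6]; b→[0, 2, 3]}
  5. unlink(a)  ⇒  F.FF.......  {b→[0, 2, 3]}
  6. append(b, 3)  ⇒  FFFFFF.....  {b→[0, 2, 3, 1, 4, 5]}

bitmap = FFFFFF.....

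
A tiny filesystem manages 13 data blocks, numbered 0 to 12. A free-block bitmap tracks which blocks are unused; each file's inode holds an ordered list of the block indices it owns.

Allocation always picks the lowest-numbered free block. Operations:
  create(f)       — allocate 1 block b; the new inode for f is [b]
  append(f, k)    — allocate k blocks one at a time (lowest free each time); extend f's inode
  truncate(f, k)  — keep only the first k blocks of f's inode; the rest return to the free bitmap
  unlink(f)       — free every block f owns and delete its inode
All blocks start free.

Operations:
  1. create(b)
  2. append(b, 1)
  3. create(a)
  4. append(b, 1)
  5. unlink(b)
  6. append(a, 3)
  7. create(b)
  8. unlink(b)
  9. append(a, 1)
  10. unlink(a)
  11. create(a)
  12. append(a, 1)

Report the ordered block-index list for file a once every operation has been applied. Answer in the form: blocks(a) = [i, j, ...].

blocks(a) = [0, 1]

[1] create(b) — b=0 (map F............)
[2] append(b, 1) — b=0,1 (map FF...........)
[3] create(a) — a=2 b=0,1 (map FFF..........)
[4] append(b, 1) — a=2 b=0,1,3 (map FFFF.........)
[5] unlink(b) — a=2 (map ..F..........)
[6] append(a, 3) — a=2,0,1,3 (map FFFF.........)
[7] create(b) — a=2,0,1,3 b=4 (map FFFFF........)
[8] unlink(b) — a=2,0,1,3 (map FFFF.........)
[9] append(a, 1) — a=2,0,1,3,4 (map FFFFF........)
[10] unlink(a) —  (map .............)
[11] create(a) — a=0 (map F............)
[12] append(a, 1) — a=0,1 (map FF...........)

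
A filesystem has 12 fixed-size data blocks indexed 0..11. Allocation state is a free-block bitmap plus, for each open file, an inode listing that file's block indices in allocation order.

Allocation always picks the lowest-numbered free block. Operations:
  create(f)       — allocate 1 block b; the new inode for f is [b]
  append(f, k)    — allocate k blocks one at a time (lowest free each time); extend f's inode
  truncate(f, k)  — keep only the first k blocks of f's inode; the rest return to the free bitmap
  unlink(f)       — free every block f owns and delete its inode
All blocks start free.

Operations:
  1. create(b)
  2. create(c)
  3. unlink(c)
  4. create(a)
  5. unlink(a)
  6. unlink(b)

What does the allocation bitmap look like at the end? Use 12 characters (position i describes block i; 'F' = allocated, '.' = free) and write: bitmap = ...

bitmap = ............

  1. create(b)  ⇒  F...........  {b→[0]}
  2. create(c)  ⇒  FF..........  {b→[0]; c→[1]}
  3. unlink(c)  ⇒  F...........  {b→[0]}
  4. create(a)  ⇒  FF..........  {a→[1]; b→[0]}
  5. unlink(a)  ⇒  F...........  {b→[0]}
  6. unlink(b)  ⇒  ............  {}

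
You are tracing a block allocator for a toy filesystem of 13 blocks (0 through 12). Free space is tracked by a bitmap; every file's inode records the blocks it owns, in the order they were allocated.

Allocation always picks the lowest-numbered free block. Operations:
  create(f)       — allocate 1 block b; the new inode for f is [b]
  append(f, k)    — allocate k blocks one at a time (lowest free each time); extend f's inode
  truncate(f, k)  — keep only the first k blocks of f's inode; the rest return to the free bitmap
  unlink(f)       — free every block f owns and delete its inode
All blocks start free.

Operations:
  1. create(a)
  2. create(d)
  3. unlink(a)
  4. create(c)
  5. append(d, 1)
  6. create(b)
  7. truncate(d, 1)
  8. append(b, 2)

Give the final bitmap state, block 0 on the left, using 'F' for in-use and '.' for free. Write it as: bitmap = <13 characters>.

[1] create(a) — a=0 (map F............)
[2] create(d) — a=0 d=1 (map FF...........)
[3] unlink(a) — d=1 (map .F...........)
[4] create(c) — c=0 d=1 (map FF...........)
[5] append(d, 1) — c=0 d=1,2 (map FFF..........)
[6] create(b) — b=3 c=0 d=1,2 (map FFFF.........)
[7] truncate(d, 1) — b=3 c=0 d=1 (map FF.F.........)
[8] append(b, 2) — b=3,2,4 c=0 d=1 (map FFFFF........)

bitmap = FFFFF........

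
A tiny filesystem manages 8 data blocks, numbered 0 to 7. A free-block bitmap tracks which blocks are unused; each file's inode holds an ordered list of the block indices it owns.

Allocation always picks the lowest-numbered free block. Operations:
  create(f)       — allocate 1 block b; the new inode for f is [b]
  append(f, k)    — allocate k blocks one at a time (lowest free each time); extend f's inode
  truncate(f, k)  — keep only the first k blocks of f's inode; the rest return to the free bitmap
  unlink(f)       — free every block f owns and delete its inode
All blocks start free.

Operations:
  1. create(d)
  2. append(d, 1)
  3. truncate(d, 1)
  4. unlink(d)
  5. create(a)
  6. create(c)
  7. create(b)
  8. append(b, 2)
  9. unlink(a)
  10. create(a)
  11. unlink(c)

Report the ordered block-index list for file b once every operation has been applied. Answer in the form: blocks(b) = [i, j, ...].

blocks(b) = [2, 3, 4]

create(d): bitmap=F....... | d=[0]
append(d, 1): bitmap=FF...... | d=[0, 1]
truncate(d, 1): bitmap=F....... | d=[0]
unlink(d): bitmap=........ | 
create(a): bitmap=F....... | a=[0]
create(c): bitmap=FF...... | a=[0] c=[1]
create(b): bitmap=FFF..... | a=[0] b=[2] c=[1]
append(b, 2): bitmap=FFFFF... | a=[0] b=[2, 3, 4] c=[1]
unlink(a): bitmap=.FFFF... | b=[2, 3, 4] c=[1]
create(a): bitmap=FFFFF... | a=[0] b=[2, 3, 4] c=[1]
unlink(c): bitmap=F.FFF... | a=[0] b=[2, 3, 4]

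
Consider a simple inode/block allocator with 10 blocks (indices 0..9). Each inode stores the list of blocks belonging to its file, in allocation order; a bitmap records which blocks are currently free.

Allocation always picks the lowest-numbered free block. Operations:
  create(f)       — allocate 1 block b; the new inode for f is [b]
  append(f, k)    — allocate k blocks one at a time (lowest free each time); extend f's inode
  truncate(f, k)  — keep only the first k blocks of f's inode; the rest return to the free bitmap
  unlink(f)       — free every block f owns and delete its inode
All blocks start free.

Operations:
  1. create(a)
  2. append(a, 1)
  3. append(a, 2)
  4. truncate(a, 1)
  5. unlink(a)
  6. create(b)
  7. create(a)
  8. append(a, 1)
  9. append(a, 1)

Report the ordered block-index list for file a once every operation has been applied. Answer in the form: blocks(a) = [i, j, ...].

create(a): bitmap=F......... | a=[0]
append(a, 1): bitmap=FF........ | a=[0, 1]
append(a, 2): bitmap=FFFF...... | a=[0, 1, 2, 3]
truncate(a, 1): bitmap=F......... | a=[0]
unlink(a): bitmap=.......... | 
create(b): bitmap=F......... | b=[0]
create(a): bitmap=FF........ | a=[1] b=[0]
append(a, 1): bitmap=FFF....... | a=[1, 2] b=[0]
append(a, 1): bitmap=FFFF...... | a=[1, 2, 3] b=[0]

blocks(a) = [1, 2, 3]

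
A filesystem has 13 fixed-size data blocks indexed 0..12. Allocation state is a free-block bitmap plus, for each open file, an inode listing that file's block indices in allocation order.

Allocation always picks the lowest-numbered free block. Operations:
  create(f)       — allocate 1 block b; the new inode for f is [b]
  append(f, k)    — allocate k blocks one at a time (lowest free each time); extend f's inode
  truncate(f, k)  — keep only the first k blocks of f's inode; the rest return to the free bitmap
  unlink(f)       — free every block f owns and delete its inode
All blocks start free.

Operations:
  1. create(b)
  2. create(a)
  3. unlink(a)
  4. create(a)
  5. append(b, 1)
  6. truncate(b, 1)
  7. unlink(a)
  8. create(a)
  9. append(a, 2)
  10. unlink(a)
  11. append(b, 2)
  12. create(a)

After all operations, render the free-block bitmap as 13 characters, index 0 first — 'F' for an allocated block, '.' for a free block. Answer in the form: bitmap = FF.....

  1. create(b)  ⇒  F............  {b→[0]}
  2. create(a)  ⇒  FF...........  {a→[1]; b→[0]}
  3. unlink(a)  ⇒  F............  {b→[0]}
  4. create(a)  ⇒  FF...........  {a→[1]; b→[0]}
  5. append(b, 1)  ⇒  FFF..........  {a→[1]; b→[0, 2]}
  6. truncate(b, 1)  ⇒  FF...........  {a→[1]; b→[0]}
  7. unlink(a)  ⇒  F............  {b→[0]}
  8. create(a)  ⇒  FF...........  {a→[1]; b→[0]}
  9. append(a, 2)  ⇒  FFFF.........  {a→[1, 2, 3]; b→[0]}
  10. unlink(a)  ⇒  F............  {b→[0]}
  11. append(b, 2)  ⇒  FFF..........  {b→[0, 1, 2]}
  12. create(a)  ⇒  FFFF.........  {a→[3]; b→[0, 1, 2]}

bitmap = FFFF.........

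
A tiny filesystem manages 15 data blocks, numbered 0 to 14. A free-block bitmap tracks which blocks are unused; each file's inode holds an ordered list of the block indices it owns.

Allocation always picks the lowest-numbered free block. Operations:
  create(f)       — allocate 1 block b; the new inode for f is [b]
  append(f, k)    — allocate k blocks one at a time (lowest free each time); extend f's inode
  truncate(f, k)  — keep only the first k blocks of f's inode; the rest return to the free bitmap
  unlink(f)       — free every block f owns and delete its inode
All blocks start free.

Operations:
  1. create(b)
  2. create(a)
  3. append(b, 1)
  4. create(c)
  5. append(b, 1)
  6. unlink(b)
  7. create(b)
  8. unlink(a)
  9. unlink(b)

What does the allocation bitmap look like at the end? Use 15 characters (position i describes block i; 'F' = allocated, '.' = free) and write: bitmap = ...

bitmap = ...F...........

  1. create(b)  ⇒  F..............  {b→[0]}
  2. create(a)  ⇒  FF.............  {a→[1]; b→[0]}
  3. append(b, 1)  ⇒  FFF............  {a→[1]; b→[0, 2]}
  4. create(c)  ⇒  FFFF...........  {a→[1]; b→[0, 2]; c→[3]}
  5. append(b, 1)  ⇒  FFFFF..........  {a→[1]; b→[0, 2, 4]; c→[3]}
  6. unlink(b)  ⇒  .F.F...........  {a→[1]; c→[3]}
  7. create(b)  ⇒  FF.F...........  {a→[1]; b→[0]; c→[3]}
  8. unlink(a)  ⇒  F..F...........  {b→[0]; c→[3]}
  9. unlink(b)  ⇒  ...F...........  {c→[3]}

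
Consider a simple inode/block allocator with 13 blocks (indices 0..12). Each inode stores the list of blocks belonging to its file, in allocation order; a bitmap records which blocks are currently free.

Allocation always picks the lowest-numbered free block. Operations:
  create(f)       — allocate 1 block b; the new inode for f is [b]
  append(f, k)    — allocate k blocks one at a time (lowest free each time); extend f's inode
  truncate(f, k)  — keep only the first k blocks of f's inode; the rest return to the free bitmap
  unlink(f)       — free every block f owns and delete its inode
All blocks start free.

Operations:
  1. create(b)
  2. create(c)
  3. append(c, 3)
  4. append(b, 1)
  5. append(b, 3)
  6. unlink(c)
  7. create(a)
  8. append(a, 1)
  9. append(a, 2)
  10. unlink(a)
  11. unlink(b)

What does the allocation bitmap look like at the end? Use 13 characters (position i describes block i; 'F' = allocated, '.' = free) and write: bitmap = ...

after create(b) → b:[0]  free=[F............]
after create(c) → b:[0], c:[1]  free=[FF...........]
after append(c, 3) → b:[0], c:[1, 2, 3, 4]  free=[FFFFF........]
after append(b, 1) → b:[0, 5], c:[1, 2, 3, 4]  free=[FFFFFF.......]
after append(b, 3) → b:[0, 5, 6, 7, 8], c:[1, 2, 3, 4]  free=[FFFFFFFFF....]
after unlink(c) → b:[0, 5, 6, 7, 8]  free=[F....FFFF....]
after create(a) → a:[1], b:[0, 5, 6, 7, 8]  free=[FF...FFFF....]
after append(a, 1) → a:[1, 2], b:[0, 5, 6, 7, 8]  free=[FFF..FFFF....]
after append(a, 2) → a:[1, 2, 3, 4], b:[0, 5, 6, 7, 8]  free=[FFFFFFFFF....]
after unlink(a) → b:[0, 5, 6, 7, 8]  free=[F....FFFF....]
after unlink(b) →   free=[.............]

bitmap = .............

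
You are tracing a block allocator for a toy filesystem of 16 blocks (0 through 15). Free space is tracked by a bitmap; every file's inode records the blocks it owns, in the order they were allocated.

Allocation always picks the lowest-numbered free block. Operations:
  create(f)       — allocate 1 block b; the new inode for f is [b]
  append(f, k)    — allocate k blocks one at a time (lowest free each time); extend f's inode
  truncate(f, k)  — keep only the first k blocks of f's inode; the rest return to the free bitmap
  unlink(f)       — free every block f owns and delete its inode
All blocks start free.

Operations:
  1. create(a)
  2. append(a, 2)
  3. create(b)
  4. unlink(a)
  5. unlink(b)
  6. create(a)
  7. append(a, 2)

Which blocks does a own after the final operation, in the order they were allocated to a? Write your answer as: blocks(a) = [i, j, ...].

  1. create(a)  ⇒  F...............  {a→[0]}
  2. append(a, 2)  ⇒  FFF.............  {a→[0, 1, 2]}
  3. create(b)  ⇒  FFFF............  {a→[0, 1, 2]; b→[3]}
  4. unlink(a)  ⇒  ...F............  {b→[3]}
  5. unlink(b)  ⇒  ................  {}
  6. create(a)  ⇒  F...............  {a→[0]}
  7. append(a, 2)  ⇒  FFF.............  {a→[0, 1, 2]}

blocks(a) = [0, 1, 2]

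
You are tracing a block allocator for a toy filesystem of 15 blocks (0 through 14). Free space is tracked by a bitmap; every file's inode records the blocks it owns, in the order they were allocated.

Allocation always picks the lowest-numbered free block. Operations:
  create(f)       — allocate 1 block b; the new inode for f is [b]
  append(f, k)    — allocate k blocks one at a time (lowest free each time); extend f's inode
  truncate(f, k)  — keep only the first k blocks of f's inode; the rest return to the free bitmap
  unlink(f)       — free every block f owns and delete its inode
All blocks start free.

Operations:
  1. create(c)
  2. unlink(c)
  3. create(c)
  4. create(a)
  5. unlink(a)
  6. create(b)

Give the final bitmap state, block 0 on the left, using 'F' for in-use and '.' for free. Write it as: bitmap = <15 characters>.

after create(c) → c:[0]  free=[F..............]
after unlink(c) →   free=[...............]
after create(c) → c:[0]  free=[F..............]
after create(a) → a:[1], c:[0]  free=[FF.............]
after unlink(a) → c:[0]  free=[F..............]
after create(b) → b:[1], c:[0]  free=[FF.............]

bitmap = FF.............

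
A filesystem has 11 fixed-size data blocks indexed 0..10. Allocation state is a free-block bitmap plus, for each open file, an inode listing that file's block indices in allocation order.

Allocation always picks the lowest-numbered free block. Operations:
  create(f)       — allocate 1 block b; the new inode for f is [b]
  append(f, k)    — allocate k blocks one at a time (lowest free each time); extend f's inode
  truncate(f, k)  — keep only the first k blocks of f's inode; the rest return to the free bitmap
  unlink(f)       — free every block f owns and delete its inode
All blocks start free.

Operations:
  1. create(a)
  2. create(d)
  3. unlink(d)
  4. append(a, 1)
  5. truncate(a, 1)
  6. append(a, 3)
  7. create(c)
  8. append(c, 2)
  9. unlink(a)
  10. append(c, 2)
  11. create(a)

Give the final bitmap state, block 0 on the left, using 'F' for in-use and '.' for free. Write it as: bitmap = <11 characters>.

bitmap = FFF.FFF....

after create(a) → a:[0]  free=[F..........]
after create(d) → a:[0], d:[1]  free=[FF.........]
after unlink(d) → a:[0]  free=[F..........]
after append(a, 1) → a:[0, 1]  free=[FF.........]
after truncate(a, 1) → a:[0]  free=[F..........]
after append(a, 3) → a:[0, 1, 2, 3]  free=[FFFF.......]
after create(c) → a:[0, 1, 2, 3], c:[4]  free=[FFFFF......]
after append(c, 2) → a:[0, 1, 2, 3], c:[4, 5, 6]  free=[FFFFFFF....]
after unlink(a) → c:[4, 5, 6]  free=[....FFF....]
after append(c, 2) → c:[4, 5, 6, 0, 1]  free=[FF..FFF....]
after create(a) → a:[2], c:[4, 5, 6, 0, 1]  free=[FFF.FFF....]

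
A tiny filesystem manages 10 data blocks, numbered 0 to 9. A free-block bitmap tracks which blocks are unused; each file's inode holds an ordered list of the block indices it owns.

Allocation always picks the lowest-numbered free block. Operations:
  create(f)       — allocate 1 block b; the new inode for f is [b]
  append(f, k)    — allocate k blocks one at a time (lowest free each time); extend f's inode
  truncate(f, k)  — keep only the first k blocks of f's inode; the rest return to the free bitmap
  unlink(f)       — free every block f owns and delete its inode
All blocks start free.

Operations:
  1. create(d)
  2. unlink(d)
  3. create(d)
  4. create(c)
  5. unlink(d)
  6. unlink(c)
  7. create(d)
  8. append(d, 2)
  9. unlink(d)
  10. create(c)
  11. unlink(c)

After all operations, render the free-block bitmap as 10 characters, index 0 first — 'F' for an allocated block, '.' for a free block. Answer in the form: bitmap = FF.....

bitmap = ..........

[1] create(d) — d=0 (map F.........)
[2] unlink(d) —  (map ..........)
[3] create(d) — d=0 (map F.........)
[4] create(c) — c=1 d=0 (map FF........)
[5] unlink(d) — c=1 (map .F........)
[6] unlink(c) —  (map ..........)
[7] create(d) — d=0 (map F.........)
[8] append(d, 2) — d=0,1,2 (map FFF.......)
[9] unlink(d) —  (map ..........)
[10] create(c) — c=0 (map F.........)
[11] unlink(c) —  (map ..........)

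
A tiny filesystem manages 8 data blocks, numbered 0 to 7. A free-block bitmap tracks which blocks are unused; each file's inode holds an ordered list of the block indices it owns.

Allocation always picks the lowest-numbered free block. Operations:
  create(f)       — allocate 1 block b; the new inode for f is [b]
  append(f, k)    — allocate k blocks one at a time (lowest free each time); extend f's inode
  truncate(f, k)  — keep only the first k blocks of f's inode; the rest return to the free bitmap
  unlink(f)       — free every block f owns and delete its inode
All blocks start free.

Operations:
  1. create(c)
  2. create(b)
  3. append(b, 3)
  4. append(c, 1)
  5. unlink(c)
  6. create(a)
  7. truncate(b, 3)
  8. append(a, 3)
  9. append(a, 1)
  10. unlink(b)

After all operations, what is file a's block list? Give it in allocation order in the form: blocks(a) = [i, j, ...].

  1. create(c)  ⇒  F.......  {c→[0]}
  2. create(b)  ⇒  FF......  {b→[1]; c→[0]}
  3. append(b, 3)  ⇒  FFFFF...  {b→[1, 2, 3, 4]; c→[0]}
  4. append(c, 1)  ⇒  FFFFFF..  {b→[1, 2, 3, 4]; c→[0, 5]}
  5. unlink(c)  ⇒  .FFFF...  {b→[1, 2, 3, 4]}
  6. create(a)  ⇒  FFFFF...  {a→[0]; b→[1, 2, 3, 4]}
  7. truncate(b, 3)  ⇒  FFFF....  {a→[0]; b→[1, 2, 3]}
  8. append(a, 3)  ⇒  FFFFFFF.  {a→[0, 4, 5, 6]; b→[1, 2, 3]}
  9. append(a, 1)  ⇒  FFFFFFFF  {a→[0, 4, 5, 6, 7]; b→[1, 2, 3]}
  10. unlink(b)  ⇒  F...FFFF  {a→[0, 4, 5, 6, 7]}

blocks(a) = [0, 4, 5, 6, 7]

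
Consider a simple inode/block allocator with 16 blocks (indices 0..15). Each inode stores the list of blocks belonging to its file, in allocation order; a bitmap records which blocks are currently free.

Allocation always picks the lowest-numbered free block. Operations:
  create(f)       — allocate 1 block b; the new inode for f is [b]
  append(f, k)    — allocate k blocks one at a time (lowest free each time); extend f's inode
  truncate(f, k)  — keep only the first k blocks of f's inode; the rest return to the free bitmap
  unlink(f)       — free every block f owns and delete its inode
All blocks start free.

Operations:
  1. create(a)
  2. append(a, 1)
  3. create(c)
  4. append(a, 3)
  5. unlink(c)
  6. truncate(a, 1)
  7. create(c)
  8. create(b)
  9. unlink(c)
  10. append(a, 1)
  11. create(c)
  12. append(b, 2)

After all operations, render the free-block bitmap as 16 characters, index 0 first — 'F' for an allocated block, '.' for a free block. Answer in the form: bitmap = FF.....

bitmap = FFFFFF..........

  1. create(a)  ⇒  F...............  {a→[0]}
  2. append(a, 1)  ⇒  FF..............  {a→[0, 1]}
  3. create(c)  ⇒  FFF.............  {a→[0, 1]; c→[2]}
  4. append(a, 3)  ⇒  FFFFFF..........  {a→[0, 1, 3, 4, 5]; c→[2]}
  5. unlink(c)  ⇒  FF.FFF..........  {a→[0, 1, 3, 4, 5]}
  6. truncate(a, 1)  ⇒  F...............  {a→[0]}
  7. create(c)  ⇒  FF..............  {a→[0]; c→[1]}
  8. create(b)  ⇒  FFF.............  {a→[0]; b→[2]; c→[1]}
  9. unlink(c)  ⇒  F.F.............  {a→[0]; b→[2]}
  10. append(a, 1)  ⇒  FFF.............  {a→[0, 1]; b→[2]}
  11. create(c)  ⇒  FFFF............  {a→[0, 1]; b→[2]; c→[3]}
  12. append(b, 2)  ⇒  FFFFFF..........  {a→[0, 1]; b→[2, 4, 5]; c→[3]}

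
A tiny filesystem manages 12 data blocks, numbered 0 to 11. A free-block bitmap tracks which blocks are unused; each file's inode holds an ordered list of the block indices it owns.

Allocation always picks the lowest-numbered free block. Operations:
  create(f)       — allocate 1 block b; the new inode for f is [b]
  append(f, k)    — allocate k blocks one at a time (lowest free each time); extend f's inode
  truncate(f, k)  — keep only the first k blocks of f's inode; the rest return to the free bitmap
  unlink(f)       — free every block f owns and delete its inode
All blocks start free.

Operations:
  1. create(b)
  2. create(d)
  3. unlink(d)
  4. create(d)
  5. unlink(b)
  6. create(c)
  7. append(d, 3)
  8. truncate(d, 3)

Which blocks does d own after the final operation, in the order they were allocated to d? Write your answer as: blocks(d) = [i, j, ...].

blocks(d) = [1, 2, 3]

create(b): bitmap=F........... | b=[0]
create(d): bitmap=FF.......... | b=[0] d=[1]
unlink(d): bitmap=F........... | b=[0]
create(d): bitmap=FF.......... | b=[0] d=[1]
unlink(b): bitmap=.F.......... | d=[1]
create(c): bitmap=FF.......... | c=[0] d=[1]
append(d, 3): bitmap=FFFFF....... | c=[0] d=[1, 2, 3, 4]
truncate(d, 3): bitmap=FFFF........ | c=[0] d=[1, 2, 3]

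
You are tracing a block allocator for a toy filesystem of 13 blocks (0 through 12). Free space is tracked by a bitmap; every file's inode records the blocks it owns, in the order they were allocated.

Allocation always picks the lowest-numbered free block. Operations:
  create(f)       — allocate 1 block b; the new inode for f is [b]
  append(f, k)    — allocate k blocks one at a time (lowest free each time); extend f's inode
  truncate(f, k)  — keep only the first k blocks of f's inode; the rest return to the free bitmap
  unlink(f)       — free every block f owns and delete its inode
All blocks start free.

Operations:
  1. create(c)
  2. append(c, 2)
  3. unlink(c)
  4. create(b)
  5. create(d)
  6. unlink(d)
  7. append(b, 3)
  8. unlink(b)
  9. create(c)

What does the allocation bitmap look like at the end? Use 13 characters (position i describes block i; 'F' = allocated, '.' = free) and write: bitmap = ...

after create(c) → c:[0]  free=[F............]
after append(c, 2) → c:[0, 1, 2]  free=[FFF..........]
after unlink(c) →   free=[.............]
after create(b) → b:[0]  free=[F............]
after create(d) → b:[0], d:[1]  free=[FF...........]
after unlink(d) → b:[0]  free=[F............]
after append(b, 3) → b:[0, 1, 2, 3]  free=[FFFF.........]
after unlink(b) →   free=[.............]
after create(c) → c:[0]  free=[F............]

bitmap = F............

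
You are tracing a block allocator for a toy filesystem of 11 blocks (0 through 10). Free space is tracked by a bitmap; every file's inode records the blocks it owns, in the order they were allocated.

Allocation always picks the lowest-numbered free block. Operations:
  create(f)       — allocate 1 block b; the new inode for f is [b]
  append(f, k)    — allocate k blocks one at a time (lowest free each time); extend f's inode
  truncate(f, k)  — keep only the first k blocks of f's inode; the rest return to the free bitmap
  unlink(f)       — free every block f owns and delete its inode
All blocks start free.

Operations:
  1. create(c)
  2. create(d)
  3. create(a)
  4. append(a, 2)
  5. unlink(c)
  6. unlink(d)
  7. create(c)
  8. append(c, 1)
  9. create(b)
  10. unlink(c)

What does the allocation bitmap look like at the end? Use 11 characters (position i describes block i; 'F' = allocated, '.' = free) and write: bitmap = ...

after create(c) → c:[0]  free=[F..........]
after create(d) → c:[0], d:[1]  free=[FF.........]
after create(a) → a:[2], c:[0], d:[1]  free=[FFF........]
after append(a, 2) → a:[2, 3, 4], c:[0], d:[1]  free=[FFFFF......]
after unlink(c) → a:[2, 3, 4], d:[1]  free=[.FFFF......]
after unlink(d) → a:[2, 3, 4]  free=[..FFF......]
after create(c) → a:[2, 3, 4], c:[0]  free=[F.FFF......]
after append(c, 1) → a:[2, 3, 4], c:[0, 1]  free=[FFFFF......]
after create(b) → a:[2, 3, 4], b:[5], c:[0, 1]  free=[FFFFFF.....]
after unlink(c) → a:[2, 3, 4], b:[5]  free=[..FFFF.....]

bitmap = ..FFFF.....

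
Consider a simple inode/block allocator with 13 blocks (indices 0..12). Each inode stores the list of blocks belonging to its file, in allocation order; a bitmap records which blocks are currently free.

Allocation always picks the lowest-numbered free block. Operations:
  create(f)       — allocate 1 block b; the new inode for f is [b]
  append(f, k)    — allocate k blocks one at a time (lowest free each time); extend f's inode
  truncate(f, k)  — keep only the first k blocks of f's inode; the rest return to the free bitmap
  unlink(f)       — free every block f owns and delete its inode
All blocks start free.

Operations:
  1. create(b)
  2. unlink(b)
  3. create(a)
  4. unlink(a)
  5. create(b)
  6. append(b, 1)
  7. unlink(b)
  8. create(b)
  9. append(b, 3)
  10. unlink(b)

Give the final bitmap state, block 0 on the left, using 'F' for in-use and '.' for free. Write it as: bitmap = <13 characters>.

bitmap = .............

  1. create(b)  ⇒  F............  {b→[0]}
  2. unlink(b)  ⇒  .............  {}
  3. create(a)  ⇒  F............  {a→[0]}
  4. unlink(a)  ⇒  .............  {}
  5. create(b)  ⇒  F............  {b→[0]}
  6. append(b, 1)  ⇒  FF...........  {b→[0, 1]}
  7. unlink(b)  ⇒  .............  {}
  8. create(b)  ⇒  F............  {b→[0]}
  9. append(b, 3)  ⇒  FFFF.........  {b→[0, 1, 2, 3]}
  10. unlink(b)  ⇒  .............  {}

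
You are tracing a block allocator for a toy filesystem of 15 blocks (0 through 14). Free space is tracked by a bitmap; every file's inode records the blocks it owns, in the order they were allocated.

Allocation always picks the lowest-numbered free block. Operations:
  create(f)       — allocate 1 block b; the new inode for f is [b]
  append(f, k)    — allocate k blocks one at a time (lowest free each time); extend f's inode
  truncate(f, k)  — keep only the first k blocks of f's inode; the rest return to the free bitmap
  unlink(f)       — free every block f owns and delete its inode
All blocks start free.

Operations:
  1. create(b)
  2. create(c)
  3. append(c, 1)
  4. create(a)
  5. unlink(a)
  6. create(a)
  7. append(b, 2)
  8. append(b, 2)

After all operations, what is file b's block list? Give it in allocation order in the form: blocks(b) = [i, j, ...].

blocks(b) = [0, 4, 5, 6, 7]

[1] create(b) — b=0 (map F..............)
[2] create(c) — b=0 c=1 (map FF.............)
[3] append(c, 1) — b=0 c=1,2 (map FFF............)
[4] create(a) — a=3 b=0 c=1,2 (map FFFF...........)
[5] unlink(a) — b=0 c=1,2 (map FFF............)
[6] create(a) — a=3 b=0 c=1,2 (map FFFF...........)
[7] append(b, 2) — a=3 b=0,4,5 c=1,2 (map FFFFFF.........)
[8] append(b, 2) — a=3 b=0,4,5,6,7 c=1,2 (map FFFFFFFF.......)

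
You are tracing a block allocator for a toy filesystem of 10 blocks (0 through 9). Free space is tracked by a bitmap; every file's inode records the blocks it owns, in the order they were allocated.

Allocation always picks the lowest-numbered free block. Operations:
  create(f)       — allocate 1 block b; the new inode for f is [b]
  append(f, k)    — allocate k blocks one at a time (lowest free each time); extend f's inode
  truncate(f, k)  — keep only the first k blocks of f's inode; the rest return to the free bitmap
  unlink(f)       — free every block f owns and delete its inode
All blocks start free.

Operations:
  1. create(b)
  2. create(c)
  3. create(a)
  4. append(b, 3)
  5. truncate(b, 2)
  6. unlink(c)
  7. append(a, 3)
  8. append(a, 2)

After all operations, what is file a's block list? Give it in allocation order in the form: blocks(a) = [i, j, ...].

blocks(a) = [2, 1, 4, 5, 6, 7]

after create(b) → b:[0]  free=[F.........]
after create(c) → b:[0], c:[1]  free=[FF........]
after create(a) → a:[2], b:[0], c:[1]  free=[FFF.......]
after append(b, 3) → a:[2], b:[0, 3, 4, 5], c:[1]  free=[FFFFFF....]
after truncate(b, 2) → a:[2], b:[0, 3], c:[1]  free=[FFFF......]
after unlink(c) → a:[2], b:[0, 3]  free=[F.FF......]
after append(a, 3) → a:[2, 1, 4, 5], b:[0, 3]  free=[FFFFFF....]
after append(a, 2) → a:[2, 1, 4, 5, 6, 7], b:[0, 3]  free=[FFFFFFFF..]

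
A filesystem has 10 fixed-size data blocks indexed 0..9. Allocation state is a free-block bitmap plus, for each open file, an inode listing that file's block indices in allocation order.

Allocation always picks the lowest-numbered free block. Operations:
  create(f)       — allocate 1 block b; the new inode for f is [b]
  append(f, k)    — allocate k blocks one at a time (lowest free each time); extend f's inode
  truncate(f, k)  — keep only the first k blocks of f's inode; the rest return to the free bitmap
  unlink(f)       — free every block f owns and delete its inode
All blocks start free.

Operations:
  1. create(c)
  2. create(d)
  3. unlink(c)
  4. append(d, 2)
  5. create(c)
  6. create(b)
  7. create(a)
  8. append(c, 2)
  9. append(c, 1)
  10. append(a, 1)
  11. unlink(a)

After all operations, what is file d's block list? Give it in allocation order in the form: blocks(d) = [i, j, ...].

blocks(d) = [1, 0, 2]

after create(c) → c:[0]  free=[F.........]
after create(d) → c:[0], d:[1]  free=[FF........]
after unlink(c) → d:[1]  free=[.F........]
after append(d, 2) → d:[1, 0, 2]  free=[FFF.......]
after create(c) → c:[3], d:[1, 0, 2]  free=[FFFF......]
after create(b) → b:[4], c:[3], d:[1, 0, 2]  free=[FFFFF.....]
after create(a) → a:[5], b:[4], c:[3], d:[1, 0, 2]  free=[FFFFFF....]
after append(c, 2) → a:[5], b:[4], c:[3, 6, 7], d:[1, 0, 2]  free=[FFFFFFFF..]
after append(c, 1) → a:[5], b:[4], c:[3, 6, 7, 8], d:[1, 0, 2]  free=[FFFFFFFFF.]
after append(a, 1) → a:[5, 9], b:[4], c:[3, 6, 7, 8], d:[1, 0, 2]  free=[FFFFFFFFFF]
after unlink(a) → b:[4], c:[3, 6, 7, 8], d:[1, 0, 2]  free=[FFFFF.FFF.]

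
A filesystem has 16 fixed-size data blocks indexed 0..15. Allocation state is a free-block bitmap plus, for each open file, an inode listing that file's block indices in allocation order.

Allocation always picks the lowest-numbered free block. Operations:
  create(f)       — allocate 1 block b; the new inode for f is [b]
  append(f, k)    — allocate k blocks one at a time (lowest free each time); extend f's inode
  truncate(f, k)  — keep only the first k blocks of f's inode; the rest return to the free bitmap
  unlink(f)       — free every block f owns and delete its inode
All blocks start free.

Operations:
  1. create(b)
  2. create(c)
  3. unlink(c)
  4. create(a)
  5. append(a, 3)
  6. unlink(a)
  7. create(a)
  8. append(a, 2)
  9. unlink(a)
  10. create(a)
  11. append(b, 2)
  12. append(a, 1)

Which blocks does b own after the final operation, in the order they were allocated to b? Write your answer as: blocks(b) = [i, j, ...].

blocks(b) = [0, 2, 3]

create(b): bitmap=F............... | b=[0]
create(c): bitmap=FF.............. | b=[0] c=[1]
unlink(c): bitmap=F............... | b=[0]
create(a): bitmap=FF.............. | a=[1] b=[0]
append(a, 3): bitmap=FFFFF........... | a=[1, 2, 3, 4] b=[0]
unlink(a): bitmap=F............... | b=[0]
create(a): bitmap=FF.............. | a=[1] b=[0]
append(a, 2): bitmap=FFFF............ | a=[1, 2, 3] b=[0]
unlink(a): bitmap=F............... | b=[0]
create(a): bitmap=FF.............. | a=[1] b=[0]
append(b, 2): bitmap=FFFF............ | a=[1] b=[0, 2, 3]
append(a, 1): bitmap=FFFFF........... | a=[1, 4] b=[0, 2, 3]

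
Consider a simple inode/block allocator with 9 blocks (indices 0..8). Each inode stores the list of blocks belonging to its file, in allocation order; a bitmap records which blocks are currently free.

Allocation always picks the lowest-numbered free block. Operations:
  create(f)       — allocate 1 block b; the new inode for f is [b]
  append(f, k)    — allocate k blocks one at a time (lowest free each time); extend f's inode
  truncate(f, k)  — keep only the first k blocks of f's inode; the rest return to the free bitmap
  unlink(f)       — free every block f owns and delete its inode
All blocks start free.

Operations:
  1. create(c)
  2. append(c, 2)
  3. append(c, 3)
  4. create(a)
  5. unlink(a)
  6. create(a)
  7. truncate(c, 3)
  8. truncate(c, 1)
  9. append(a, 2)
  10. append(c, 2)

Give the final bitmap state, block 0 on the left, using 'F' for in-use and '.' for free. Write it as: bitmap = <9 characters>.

bitmap = FFFFF.F..

[1] create(c) — c=0 (map F........)
[2] append(c, 2) — c=0,1,2 (map FFF......)
[3] append(c, 3) — c=0,1,2,3,4,5 (map FFFFFF...)
[4] create(a) — a=6 c=0,1,2,3,4,5 (map FFFFFFF..)
[5] unlink(a) — c=0,1,2,3,4,5 (map FFFFFF...)
[6] create(a) — a=6 c=0,1,2,3,4,5 (map FFFFFFF..)
[7] truncate(c, 3) — a=6 c=0,1,2 (map FFF...F..)
[8] truncate(c, 1) — a=6 c=0 (map F.....F..)
[9] append(a, 2) — a=6,1,2 c=0 (map FFF...F..)
[10] append(c, 2) — a=6,1,2 c=0,3,4 (map FFFFF.F..)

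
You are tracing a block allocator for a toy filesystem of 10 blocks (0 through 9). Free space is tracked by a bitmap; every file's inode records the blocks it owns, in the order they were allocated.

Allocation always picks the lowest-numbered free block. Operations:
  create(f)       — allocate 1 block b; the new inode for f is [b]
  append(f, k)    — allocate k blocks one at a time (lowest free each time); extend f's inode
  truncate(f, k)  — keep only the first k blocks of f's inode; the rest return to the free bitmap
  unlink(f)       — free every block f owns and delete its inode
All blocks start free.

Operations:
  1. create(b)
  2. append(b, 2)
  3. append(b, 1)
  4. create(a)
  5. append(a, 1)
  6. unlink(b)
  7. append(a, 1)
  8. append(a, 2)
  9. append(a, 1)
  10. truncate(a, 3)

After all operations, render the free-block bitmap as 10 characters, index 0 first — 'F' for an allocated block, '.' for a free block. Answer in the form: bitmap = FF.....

bitmap = F...FF....

[1] create(b) — b=0 (map F.........)
[2] append(b, 2) — b=0,1,2 (map FFF.......)
[3] append(b, 1) — b=0,1,2,3 (map FFFF......)
[4] create(a) — a=4 b=0,1,2,3 (map FFFFF.....)
[5] append(a, 1) — a=4,5 b=0,1,2,3 (map FFFFFF....)
[6] unlink(b) — a=4,5 (map ....FF....)
[7] append(a, 1) — a=4,5,0 (map F...FF....)
[8] append(a, 2) — a=4,5,0,1,2 (map FFF.FF....)
[9] append(a, 1) — a=4,5,0,1,2,3 (map FFFFFF....)
[10] truncate(a, 3) — a=4,5,0 (map F...FF....)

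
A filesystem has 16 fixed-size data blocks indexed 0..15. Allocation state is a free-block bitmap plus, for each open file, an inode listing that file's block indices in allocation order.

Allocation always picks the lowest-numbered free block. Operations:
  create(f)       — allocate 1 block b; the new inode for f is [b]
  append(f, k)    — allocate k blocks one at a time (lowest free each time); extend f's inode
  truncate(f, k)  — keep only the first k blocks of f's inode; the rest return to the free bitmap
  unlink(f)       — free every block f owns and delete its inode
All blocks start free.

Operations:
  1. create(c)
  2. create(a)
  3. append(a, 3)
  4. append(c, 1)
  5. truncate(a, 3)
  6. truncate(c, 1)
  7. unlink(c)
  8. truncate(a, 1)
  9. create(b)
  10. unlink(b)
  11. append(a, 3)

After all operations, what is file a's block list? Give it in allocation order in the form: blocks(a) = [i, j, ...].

create(c): bitmap=F............... | c=[0]
create(a): bitmap=FF.............. | a=[1] c=[0]
append(a, 3): bitmap=FFFFF........... | a=[1, 2, 3, 4] c=[0]
append(c, 1): bitmap=FFFFFF.......... | a=[1, 2, 3, 4] c=[0, 5]
truncate(a, 3): bitmap=FFFF.F.......... | a=[1, 2, 3] c=[0, 5]
truncate(c, 1): bitmap=FFFF............ | a=[1, 2, 3] c=[0]
unlink(c): bitmap=.FFF............ | a=[1, 2, 3]
truncate(a, 1): bitmap=.F.............. | a=[1]
create(b): bitmap=FF.............. | a=[1] b=[0]
unlink(b): bitmap=.F.............. | a=[1]
append(a, 3): bitmap=FFFF............ | a=[1, 0, 2, 3]

blocks(a) = [1, 0, 2, 3]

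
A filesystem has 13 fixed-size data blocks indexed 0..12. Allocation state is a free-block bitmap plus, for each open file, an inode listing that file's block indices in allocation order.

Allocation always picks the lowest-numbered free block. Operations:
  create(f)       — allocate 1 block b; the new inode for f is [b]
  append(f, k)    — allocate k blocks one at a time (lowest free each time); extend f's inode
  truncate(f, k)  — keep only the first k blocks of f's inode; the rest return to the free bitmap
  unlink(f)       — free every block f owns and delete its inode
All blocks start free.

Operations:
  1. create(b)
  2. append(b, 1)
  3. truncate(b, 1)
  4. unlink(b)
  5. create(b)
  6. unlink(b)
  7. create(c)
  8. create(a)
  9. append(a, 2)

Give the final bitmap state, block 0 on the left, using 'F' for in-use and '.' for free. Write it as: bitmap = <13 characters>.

bitmap = FFFF.........

create(b): bitmap=F............ | b=[0]
append(b, 1): bitmap=FF........... | b=[0, 1]
truncate(b, 1): bitmap=F............ | b=[0]
unlink(b): bitmap=............. | 
create(b): bitmap=F............ | b=[0]
unlink(b): bitmap=............. | 
create(c): bitmap=F............ | c=[0]
create(a): bitmap=FF........... | a=[1] c=[0]
append(a, 2): bitmap=FFFF......... | a=[1, 2, 3] c=[0]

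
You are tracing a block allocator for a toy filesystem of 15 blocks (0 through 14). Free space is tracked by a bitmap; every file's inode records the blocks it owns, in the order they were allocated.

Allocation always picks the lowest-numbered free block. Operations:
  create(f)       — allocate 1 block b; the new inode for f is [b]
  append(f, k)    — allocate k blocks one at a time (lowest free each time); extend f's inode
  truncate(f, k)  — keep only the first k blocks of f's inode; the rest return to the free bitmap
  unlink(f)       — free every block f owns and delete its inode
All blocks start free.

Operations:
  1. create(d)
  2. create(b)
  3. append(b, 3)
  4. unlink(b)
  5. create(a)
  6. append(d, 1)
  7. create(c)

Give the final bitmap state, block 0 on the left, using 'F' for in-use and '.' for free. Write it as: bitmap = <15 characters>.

bitmap = FFFF...........

after create(d) → d:[0]  free=[F..............]
after create(b) → b:[1], d:[0]  free=[FF.............]
after append(b, 3) → b:[1, 2, 3, 4], d:[0]  free=[FFFFF..........]
after unlink(b) → d:[0]  free=[F..............]
after create(a) → a:[1], d:[0]  free=[FF.............]
after append(d, 1) → a:[1], d:[0, 2]  free=[FFF............]
after create(c) → a:[1], c:[3], d:[0, 2]  free=[FFFF...........]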